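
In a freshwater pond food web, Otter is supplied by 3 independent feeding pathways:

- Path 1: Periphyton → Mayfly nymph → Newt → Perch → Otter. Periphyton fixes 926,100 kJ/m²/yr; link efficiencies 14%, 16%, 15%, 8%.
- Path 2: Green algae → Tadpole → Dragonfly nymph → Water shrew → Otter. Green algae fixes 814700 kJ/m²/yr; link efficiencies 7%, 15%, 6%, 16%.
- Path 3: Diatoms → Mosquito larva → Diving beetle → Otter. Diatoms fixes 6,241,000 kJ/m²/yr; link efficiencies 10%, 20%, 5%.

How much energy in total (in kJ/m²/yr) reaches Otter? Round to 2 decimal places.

6572.06 kJ/m²/yr

Path 1: 926100 × 0.14 × 0.16 × 0.15 × 0.08 = 248.93568 kJ/m²/yr
Path 2: 814700 × 0.07 × 0.15 × 0.06 × 0.16 = 82.12176 kJ/m²/yr
Path 3: 6241000 × 0.1 × 0.2 × 0.05 = 6241 kJ/m²/yr
Total at Otter: 248.93568 + 82.12176 + 6241 = 6572.05744 kJ/m²/yr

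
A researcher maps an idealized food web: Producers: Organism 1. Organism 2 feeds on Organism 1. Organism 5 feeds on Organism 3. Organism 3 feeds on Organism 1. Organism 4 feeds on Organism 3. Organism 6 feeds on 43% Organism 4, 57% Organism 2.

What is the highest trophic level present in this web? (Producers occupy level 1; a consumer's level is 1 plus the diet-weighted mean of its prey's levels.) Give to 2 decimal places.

3.43

Organism 2: 1 + 1 = 2
Organism 3: 1 + 1 = 2
Organism 4: 1 + 2 = 3
Organism 5: 1 + 2 = 3
Organism 6: 1 + (0.43×3 + 0.57×2) = 3.43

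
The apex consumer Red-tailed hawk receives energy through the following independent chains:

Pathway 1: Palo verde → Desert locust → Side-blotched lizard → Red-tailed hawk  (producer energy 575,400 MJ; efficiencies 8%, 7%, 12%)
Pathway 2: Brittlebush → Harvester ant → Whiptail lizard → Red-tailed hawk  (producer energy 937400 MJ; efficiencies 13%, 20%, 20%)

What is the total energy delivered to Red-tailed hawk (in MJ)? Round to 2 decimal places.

Pathway 1: 575400 × 0.08 × 0.07 × 0.12 = 386.6688 MJ
Pathway 2: 937400 × 0.13 × 0.2 × 0.2 = 4874.48 MJ
Total at Red-tailed hawk: 386.6688 + 4874.48 = 5261.1488 MJ

5261.15 MJ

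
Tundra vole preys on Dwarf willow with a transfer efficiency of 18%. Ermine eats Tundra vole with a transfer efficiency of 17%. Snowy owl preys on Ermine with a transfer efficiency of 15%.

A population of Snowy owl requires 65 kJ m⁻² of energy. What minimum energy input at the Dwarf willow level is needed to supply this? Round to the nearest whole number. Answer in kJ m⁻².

14161 kJ m⁻²

Cumulative transfer efficiency: 0.18 × 0.17 × 0.15 = 0.00459
Dwarf willow energy = 65 / 0.00459 = 14161 kJ m⁻²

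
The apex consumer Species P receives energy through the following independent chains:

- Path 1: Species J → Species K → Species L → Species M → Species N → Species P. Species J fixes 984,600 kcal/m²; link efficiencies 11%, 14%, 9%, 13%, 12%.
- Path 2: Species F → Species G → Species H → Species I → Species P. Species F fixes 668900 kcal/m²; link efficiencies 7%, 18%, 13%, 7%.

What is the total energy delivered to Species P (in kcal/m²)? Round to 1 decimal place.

Path 1: 984600 × 0.11 × 0.14 × 0.09 × 0.13 × 0.12 = 21.28862736 kcal/m²
Path 2: 668900 × 0.07 × 0.18 × 0.13 × 0.07 = 76.696074 kcal/m²
Total at Species P: 21.28862736 + 76.696074 = 97.98470136 kcal/m²

98.0 kcal/m²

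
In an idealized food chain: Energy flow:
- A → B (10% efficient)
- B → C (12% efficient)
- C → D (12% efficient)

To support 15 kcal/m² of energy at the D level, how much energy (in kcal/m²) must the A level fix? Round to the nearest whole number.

Cumulative transfer efficiency: 0.1 × 0.12 × 0.12 = 0.00144
A energy = 15 / 0.00144 = 10417 kcal/m²

10417 kcal/m²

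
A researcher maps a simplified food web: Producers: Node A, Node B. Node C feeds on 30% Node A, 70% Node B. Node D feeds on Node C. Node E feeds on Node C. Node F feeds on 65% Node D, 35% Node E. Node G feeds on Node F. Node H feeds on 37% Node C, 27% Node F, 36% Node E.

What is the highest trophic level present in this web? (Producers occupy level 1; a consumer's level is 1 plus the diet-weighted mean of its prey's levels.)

5

Node C: 1 + (0.3×1 + 0.7×1) = 2
Node D: 1 + 2 = 3
Node E: 1 + 2 = 3
Node F: 1 + (0.65×3 + 0.35×3) = 4
Node G: 1 + 4 = 5
Node H: 1 + (0.37×2 + 0.27×4 + 0.36×3) = 3.9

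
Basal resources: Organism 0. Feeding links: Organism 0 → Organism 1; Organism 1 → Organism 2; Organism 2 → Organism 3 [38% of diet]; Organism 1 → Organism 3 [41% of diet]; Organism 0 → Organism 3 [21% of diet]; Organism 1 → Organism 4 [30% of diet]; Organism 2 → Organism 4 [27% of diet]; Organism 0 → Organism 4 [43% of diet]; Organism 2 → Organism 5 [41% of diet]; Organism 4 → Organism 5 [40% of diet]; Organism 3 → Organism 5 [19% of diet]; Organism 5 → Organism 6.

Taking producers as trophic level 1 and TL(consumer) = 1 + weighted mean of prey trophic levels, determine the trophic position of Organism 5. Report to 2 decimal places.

3.97

Organism 1: 1 + 1 = 2
Organism 2: 1 + 2 = 3
Organism 3: 1 + (0.38×3 + 0.41×2 + 0.21×1) = 3.17
Organism 4: 1 + (0.3×2 + 0.27×3 + 0.43×1) = 2.84
Organism 5: 1 + (0.41×3 + 0.4×2.84 + 0.19×3.17) = 3.9683
Organism 6: 1 + 3.9683 = 4.9683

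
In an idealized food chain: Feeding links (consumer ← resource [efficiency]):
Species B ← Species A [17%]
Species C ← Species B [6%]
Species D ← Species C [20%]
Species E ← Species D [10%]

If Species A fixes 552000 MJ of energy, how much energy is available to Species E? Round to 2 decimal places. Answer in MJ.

Species B: 552000 × 0.17 = 93840 MJ
Species C: 93840 × 0.06 = 5630.4 MJ
Species D: 5630.4 × 0.2 = 1126.08 MJ
Species E: 1126.08 × 0.1 = 112.608 MJ

112.61 MJ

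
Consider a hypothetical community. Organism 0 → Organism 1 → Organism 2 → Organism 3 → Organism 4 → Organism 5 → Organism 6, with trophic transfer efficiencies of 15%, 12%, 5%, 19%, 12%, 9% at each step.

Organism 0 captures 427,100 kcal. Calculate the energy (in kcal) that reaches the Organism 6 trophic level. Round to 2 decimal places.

0.79 kcal

Organism 1: 427100 × 0.15 = 64065 kcal
Organism 2: 64065 × 0.12 = 7687.8 kcal
Organism 3: 7687.8 × 0.05 = 384.39 kcal
Organism 4: 384.39 × 0.19 = 73.0341 kcal
Organism 5: 73.0341 × 0.12 = 8.764092 kcal
Organism 6: 8.764092 × 0.09 = 0.78876828 kcal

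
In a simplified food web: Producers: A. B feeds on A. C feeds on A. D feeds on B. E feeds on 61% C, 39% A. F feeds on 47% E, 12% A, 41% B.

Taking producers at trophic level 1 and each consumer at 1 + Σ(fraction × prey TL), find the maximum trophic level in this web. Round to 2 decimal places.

B: 1 + 1 = 2
C: 1 + 1 = 2
D: 1 + 2 = 3
E: 1 + (0.61×2 + 0.39×1) = 2.61
F: 1 + (0.47×2.61 + 0.12×1 + 0.41×2) = 3.1667

3.17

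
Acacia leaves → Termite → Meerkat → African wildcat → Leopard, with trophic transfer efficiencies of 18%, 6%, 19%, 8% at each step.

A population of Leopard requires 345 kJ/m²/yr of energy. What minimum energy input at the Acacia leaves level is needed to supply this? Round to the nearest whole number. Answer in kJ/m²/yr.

Cumulative transfer efficiency: 0.18 × 0.06 × 0.19 × 0.08 = 0.00016416
Acacia leaves energy = 345 / 0.00016416 = 2101608 kJ/m²/yr

2101608 kJ/m²/yr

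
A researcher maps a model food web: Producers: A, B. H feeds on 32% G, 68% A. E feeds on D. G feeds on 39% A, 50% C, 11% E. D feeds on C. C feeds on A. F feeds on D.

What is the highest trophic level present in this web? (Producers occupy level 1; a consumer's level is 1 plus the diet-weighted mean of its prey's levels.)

4

C: 1 + 1 = 2
D: 1 + 2 = 3
E: 1 + 3 = 4
F: 1 + 3 = 4
G: 1 + (0.39×1 + 0.5×2 + 0.11×4) = 2.83
H: 1 + (0.32×2.83 + 0.68×1) = 2.5856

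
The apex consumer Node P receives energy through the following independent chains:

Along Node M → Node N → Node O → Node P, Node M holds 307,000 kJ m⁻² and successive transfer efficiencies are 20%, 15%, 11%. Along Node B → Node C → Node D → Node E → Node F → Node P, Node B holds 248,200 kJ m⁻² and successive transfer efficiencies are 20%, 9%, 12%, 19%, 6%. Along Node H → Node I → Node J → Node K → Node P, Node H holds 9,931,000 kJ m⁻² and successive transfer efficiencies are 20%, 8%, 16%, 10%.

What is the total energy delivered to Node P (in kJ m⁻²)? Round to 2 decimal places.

Via Node M: 307000 × 0.2 × 0.15 × 0.11 = 1013.1 kJ m⁻²
Via Node B: 248200 × 0.2 × 0.09 × 0.12 × 0.19 × 0.06 = 6.1116768 kJ m⁻²
Via Node H: 9931000 × 0.2 × 0.08 × 0.16 × 0.1 = 2542.336 kJ m⁻²
Total at Node P: 1013.1 + 6.1116768 + 2542.336 = 3561.5476768 kJ m⁻²

3561.55 kJ m⁻²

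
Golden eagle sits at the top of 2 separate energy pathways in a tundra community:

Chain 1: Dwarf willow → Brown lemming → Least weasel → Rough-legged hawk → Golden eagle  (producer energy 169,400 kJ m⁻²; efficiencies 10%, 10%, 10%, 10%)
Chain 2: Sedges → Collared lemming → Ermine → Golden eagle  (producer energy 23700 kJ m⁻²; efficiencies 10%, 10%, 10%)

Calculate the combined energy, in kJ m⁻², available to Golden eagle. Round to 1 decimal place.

Chain 1: 169400 × 0.1 × 0.1 × 0.1 × 0.1 = 16.94 kJ m⁻²
Chain 2: 23700 × 0.1 × 0.1 × 0.1 = 23.7 kJ m⁻²
Total at Golden eagle: 16.94 + 23.7 = 40.64 kJ m⁻²

40.6 kJ m⁻²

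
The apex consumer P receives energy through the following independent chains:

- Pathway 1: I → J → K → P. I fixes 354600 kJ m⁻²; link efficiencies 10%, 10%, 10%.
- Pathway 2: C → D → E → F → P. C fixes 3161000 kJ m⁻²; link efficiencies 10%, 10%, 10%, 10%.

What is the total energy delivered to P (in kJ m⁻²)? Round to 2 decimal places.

670.70 kJ m⁻²

Pathway 1: 354600 × 0.1 × 0.1 × 0.1 = 354.6 kJ m⁻²
Pathway 2: 3161000 × 0.1 × 0.1 × 0.1 × 0.1 = 316.1 kJ m⁻²
Total at P: 354.6 + 316.1 = 670.7 kJ m⁻²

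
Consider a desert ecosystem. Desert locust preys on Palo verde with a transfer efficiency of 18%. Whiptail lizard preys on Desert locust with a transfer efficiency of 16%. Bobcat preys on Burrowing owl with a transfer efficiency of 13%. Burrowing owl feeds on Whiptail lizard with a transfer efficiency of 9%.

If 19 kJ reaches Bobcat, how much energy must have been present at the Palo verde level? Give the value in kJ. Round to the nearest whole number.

Cumulative transfer efficiency: 0.18 × 0.16 × 0.09 × 0.13 = 0.00033696
Palo verde energy = 19 / 0.00033696 = 56387 kJ

56387 kJ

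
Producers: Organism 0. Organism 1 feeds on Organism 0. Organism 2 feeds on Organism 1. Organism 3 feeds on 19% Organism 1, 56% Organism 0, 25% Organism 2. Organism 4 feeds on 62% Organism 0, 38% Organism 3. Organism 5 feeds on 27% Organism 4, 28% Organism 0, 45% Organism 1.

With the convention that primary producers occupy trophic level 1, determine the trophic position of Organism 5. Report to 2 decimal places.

2.89

Organism 1: 1 + 1 = 2
Organism 2: 1 + 2 = 3
Organism 3: 1 + (0.19×2 + 0.56×1 + 0.25×3) = 2.69
Organism 4: 1 + (0.62×1 + 0.38×2.69) = 2.6422
Organism 5: 1 + (0.27×2.6422 + 0.28×1 + 0.45×2) = 2.893394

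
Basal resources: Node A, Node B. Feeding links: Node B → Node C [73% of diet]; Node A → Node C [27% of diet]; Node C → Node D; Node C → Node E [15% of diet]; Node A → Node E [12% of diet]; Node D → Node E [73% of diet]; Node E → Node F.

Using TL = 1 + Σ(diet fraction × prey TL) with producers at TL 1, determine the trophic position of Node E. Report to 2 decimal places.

3.61

Node C: 1 + (0.73×1 + 0.27×1) = 2
Node D: 1 + 2 = 3
Node E: 1 + (0.15×2 + 0.12×1 + 0.73×3) = 3.61
Node F: 1 + 3.61 = 4.61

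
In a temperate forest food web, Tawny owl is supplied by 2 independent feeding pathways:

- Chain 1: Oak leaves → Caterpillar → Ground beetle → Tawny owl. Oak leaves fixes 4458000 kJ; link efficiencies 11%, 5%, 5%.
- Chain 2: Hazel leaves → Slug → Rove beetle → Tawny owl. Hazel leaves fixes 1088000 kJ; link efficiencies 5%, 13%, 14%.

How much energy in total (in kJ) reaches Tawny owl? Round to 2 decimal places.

Chain 1: 4458000 × 0.11 × 0.05 × 0.05 = 1225.95 kJ
Chain 2: 1088000 × 0.05 × 0.13 × 0.14 = 990.08 kJ
Total at Tawny owl: 1225.95 + 990.08 = 2216.03 kJ

2216.03 kJ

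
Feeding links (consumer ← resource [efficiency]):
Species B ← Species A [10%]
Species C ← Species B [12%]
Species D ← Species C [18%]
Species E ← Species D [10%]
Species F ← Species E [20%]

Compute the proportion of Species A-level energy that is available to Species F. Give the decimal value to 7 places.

Product of link efficiencies: 0.1 × 0.12 × 0.18 × 0.1 × 0.2 = 0.0000432

0.0000432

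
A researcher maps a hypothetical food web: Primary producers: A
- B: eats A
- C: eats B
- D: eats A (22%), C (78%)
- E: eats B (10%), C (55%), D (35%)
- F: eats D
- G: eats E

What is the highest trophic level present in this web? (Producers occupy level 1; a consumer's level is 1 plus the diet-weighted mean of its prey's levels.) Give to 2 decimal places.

5.10

B: 1 + 1 = 2
C: 1 + 2 = 3
D: 1 + (0.22×1 + 0.78×3) = 3.56
E: 1 + (0.1×2 + 0.55×3 + 0.35×3.56) = 4.096
F: 1 + 3.56 = 4.56
G: 1 + 4.096 = 5.096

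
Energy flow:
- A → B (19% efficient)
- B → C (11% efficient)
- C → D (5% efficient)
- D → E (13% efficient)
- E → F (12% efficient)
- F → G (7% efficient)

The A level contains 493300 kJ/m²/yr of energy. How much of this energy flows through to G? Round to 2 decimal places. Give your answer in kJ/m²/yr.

B: 493300 × 0.19 = 93727 kJ/m²/yr
C: 93727 × 0.11 = 10309.97 kJ/m²/yr
D: 10309.97 × 0.05 = 515.4985 kJ/m²/yr
E: 515.4985 × 0.13 = 67.014805 kJ/m²/yr
F: 67.014805 × 0.12 = 8.0417766 kJ/m²/yr
G: 8.0417766 × 0.07 = 0.562924362 kJ/m²/yr

0.56 kJ/m²/yr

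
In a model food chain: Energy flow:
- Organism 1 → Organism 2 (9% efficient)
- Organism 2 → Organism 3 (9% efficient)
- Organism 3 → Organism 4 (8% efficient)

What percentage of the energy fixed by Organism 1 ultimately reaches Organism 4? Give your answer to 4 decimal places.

Product of link efficiencies: 0.09 × 0.09 × 0.08 = 0.000648
As a percentage: 0.000648 × 100 = 0.0648%

0.0648%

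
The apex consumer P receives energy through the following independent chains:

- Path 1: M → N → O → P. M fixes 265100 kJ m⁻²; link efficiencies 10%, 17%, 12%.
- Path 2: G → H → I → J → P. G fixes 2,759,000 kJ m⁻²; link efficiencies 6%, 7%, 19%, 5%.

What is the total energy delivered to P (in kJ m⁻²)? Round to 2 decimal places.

Path 1: 265100 × 0.1 × 0.17 × 0.12 = 540.804 kJ m⁻²
Path 2: 2759000 × 0.06 × 0.07 × 0.19 × 0.05 = 110.0841 kJ m⁻²
Total at P: 540.804 + 110.0841 = 650.8881 kJ m⁻²

650.89 kJ m⁻²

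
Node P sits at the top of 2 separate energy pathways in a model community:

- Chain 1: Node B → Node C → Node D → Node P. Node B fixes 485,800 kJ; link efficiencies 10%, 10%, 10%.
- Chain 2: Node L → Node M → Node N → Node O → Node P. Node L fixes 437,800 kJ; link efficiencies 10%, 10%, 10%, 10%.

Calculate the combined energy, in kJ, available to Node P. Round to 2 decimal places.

Chain 1: 485800 × 0.1 × 0.1 × 0.1 = 485.8 kJ
Chain 2: 437800 × 0.1 × 0.1 × 0.1 × 0.1 = 43.78 kJ
Total at Node P: 485.8 + 43.78 = 529.58 kJ

529.58 kJ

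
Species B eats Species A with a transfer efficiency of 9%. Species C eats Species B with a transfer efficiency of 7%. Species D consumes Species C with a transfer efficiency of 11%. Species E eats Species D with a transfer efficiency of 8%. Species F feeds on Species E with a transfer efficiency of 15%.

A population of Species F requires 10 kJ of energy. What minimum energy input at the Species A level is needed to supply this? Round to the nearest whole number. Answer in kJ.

1202501 kJ

Cumulative transfer efficiency: 0.09 × 0.07 × 0.11 × 0.08 × 0.15 = 0.000008316
Species A energy = 10 / 0.000008316 = 1202501 kJ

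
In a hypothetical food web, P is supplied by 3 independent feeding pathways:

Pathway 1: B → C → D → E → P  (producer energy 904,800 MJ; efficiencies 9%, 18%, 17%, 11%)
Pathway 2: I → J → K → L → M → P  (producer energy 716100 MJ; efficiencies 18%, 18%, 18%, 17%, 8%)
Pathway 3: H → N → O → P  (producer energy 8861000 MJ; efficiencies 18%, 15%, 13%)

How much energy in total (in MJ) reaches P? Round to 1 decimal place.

Pathway 1: 904800 × 0.09 × 0.18 × 0.17 × 0.11 = 274.100112 MJ
Pathway 2: 716100 × 0.18 × 0.18 × 0.18 × 0.17 × 0.08 = 56.79761472 MJ
Pathway 3: 8861000 × 0.18 × 0.15 × 0.13 = 31102.11 MJ
Total at P: 274.100112 + 56.79761472 + 31102.11 = 31433.00772672 MJ

31433.0 MJ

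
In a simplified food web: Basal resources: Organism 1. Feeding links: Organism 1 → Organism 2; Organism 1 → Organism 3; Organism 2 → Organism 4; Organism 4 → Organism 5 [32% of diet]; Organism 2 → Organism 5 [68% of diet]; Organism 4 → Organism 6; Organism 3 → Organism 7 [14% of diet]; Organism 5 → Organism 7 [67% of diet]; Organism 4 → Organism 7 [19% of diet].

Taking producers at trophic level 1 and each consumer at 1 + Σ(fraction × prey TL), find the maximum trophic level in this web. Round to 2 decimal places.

4.07

Organism 2: 1 + 1 = 2
Organism 3: 1 + 1 = 2
Organism 4: 1 + 2 = 3
Organism 5: 1 + (0.32×3 + 0.68×2) = 3.32
Organism 6: 1 + 3 = 4
Organism 7: 1 + (0.14×2 + 0.67×3.32 + 0.19×3) = 4.0744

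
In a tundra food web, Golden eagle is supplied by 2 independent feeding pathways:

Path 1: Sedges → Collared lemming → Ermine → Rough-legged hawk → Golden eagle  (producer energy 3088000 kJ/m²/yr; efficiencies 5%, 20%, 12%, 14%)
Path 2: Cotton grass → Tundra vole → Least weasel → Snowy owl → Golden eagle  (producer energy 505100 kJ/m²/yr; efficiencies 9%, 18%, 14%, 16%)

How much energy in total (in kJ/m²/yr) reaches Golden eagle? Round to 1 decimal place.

702.1 kJ/m²/yr

Path 1: 3088000 × 0.05 × 0.2 × 0.12 × 0.14 = 518.784 kJ/m²/yr
Path 2: 505100 × 0.09 × 0.18 × 0.14 × 0.16 = 183.290688 kJ/m²/yr
Total at Golden eagle: 518.784 + 183.290688 = 702.074688 kJ/m²/yr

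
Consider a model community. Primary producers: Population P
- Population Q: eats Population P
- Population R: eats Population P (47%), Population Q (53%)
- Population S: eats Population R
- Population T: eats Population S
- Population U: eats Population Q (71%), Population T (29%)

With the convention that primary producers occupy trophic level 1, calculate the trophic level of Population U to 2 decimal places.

3.73

Population Q: 1 + 1 = 2
Population R: 1 + (0.47×1 + 0.53×2) = 2.53
Population S: 1 + 2.53 = 3.53
Population T: 1 + 3.53 = 4.53
Population U: 1 + (0.71×2 + 0.29×4.53) = 3.7337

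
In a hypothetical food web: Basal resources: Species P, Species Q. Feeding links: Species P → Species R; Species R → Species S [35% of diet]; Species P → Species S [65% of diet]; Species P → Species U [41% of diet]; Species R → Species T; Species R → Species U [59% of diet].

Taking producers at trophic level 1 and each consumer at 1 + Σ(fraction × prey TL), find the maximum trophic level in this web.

3

Species R: 1 + 1 = 2
Species S: 1 + (0.65×1 + 0.35×2) = 2.35
Species T: 1 + 2 = 3
Species U: 1 + (0.41×1 + 0.59×2) = 2.59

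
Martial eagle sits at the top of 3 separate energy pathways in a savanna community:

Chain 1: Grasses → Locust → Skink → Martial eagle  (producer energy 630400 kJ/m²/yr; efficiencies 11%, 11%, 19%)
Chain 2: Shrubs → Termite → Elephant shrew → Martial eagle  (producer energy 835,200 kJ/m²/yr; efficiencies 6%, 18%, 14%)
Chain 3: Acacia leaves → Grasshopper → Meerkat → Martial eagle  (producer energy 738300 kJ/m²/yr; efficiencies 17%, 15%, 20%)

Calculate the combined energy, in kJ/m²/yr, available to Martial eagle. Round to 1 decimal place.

Chain 1: 630400 × 0.11 × 0.11 × 0.19 = 1449.2896 kJ/m²/yr
Chain 2: 835200 × 0.06 × 0.18 × 0.14 = 1262.8224 kJ/m²/yr
Chain 3: 738300 × 0.17 × 0.15 × 0.2 = 3765.33 kJ/m²/yr
Total at Martial eagle: 1449.2896 + 1262.8224 + 3765.33 = 6477.442 kJ/m²/yr

6477.4 kJ/m²/yr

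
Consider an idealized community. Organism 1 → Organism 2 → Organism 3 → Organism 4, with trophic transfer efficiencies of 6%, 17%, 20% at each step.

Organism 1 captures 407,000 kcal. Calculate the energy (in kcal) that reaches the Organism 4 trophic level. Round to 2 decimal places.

830.28 kcal

Organism 2: 407000 × 0.06 = 24420 kcal
Organism 3: 24420 × 0.17 = 4151.4 kcal
Organism 4: 4151.4 × 0.2 = 830.28 kcal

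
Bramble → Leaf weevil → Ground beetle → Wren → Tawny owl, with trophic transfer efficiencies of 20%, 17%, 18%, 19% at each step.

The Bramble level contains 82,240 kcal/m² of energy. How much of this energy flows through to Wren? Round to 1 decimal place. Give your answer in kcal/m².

Leaf weevil: 82240 × 0.2 = 16448 kcal/m²
Ground beetle: 16448 × 0.17 = 2796.16 kcal/m²
Wren: 2796.16 × 0.18 = 503.3088 kcal/m²

503.3 kcal/m²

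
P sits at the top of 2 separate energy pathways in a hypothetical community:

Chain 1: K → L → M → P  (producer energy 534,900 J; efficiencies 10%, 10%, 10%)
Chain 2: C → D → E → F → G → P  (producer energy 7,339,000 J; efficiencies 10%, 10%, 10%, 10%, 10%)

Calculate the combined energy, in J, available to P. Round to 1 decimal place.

Chain 1: 534900 × 0.1 × 0.1 × 0.1 = 534.9 J
Chain 2: 7339000 × 0.1 × 0.1 × 0.1 × 0.1 × 0.1 = 73.39 J
Total at P: 534.9 + 73.39 = 608.29 J

608.3 J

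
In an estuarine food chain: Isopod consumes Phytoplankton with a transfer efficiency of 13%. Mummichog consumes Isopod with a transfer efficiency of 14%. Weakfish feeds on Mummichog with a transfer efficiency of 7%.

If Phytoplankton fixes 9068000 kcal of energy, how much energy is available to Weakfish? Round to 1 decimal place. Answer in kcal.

Isopod: 9068000 × 0.13 = 1178840 kcal
Mummichog: 1178840 × 0.14 = 165037.6 kcal
Weakfish: 165037.6 × 0.07 = 11552.632 kcal

11552.6 kcal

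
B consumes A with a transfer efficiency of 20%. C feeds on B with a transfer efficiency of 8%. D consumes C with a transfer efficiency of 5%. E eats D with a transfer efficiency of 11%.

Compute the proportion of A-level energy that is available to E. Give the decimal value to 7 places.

0.0000880

Product of link efficiencies: 0.2 × 0.08 × 0.05 × 0.11 = 0.000088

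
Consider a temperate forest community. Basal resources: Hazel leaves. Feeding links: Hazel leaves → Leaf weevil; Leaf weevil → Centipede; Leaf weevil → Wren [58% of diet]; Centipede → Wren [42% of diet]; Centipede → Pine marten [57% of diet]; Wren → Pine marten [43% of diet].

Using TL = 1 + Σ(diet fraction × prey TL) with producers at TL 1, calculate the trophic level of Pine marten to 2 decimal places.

Leaf weevil: 1 + 1 = 2
Centipede: 1 + 2 = 3
Wren: 1 + (0.58×2 + 0.42×3) = 3.42
Pine marten: 1 + (0.57×3 + 0.43×3.42) = 4.1806

4.18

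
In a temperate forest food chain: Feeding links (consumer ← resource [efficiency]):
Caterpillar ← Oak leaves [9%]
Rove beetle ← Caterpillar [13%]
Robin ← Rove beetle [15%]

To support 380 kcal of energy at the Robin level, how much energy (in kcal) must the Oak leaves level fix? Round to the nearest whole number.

216524 kcal

Cumulative transfer efficiency: 0.09 × 0.13 × 0.15 = 0.001755
Oak leaves energy = 380 / 0.001755 = 216524 kcal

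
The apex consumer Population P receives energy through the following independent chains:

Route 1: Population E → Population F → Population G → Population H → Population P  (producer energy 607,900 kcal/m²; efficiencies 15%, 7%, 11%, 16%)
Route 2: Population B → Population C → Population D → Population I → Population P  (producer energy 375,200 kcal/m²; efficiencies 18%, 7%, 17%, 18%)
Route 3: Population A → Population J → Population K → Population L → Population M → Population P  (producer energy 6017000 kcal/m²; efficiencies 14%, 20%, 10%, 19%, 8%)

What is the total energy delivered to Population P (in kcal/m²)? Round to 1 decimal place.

513.1 kcal/m²

Route 1: 607900 × 0.15 × 0.07 × 0.11 × 0.16 = 112.33992 kcal/m²
Route 2: 375200 × 0.18 × 0.07 × 0.17 × 0.18 = 144.662112 kcal/m²
Route 3: 6017000 × 0.14 × 0.2 × 0.1 × 0.19 × 0.08 = 256.08352 kcal/m²
Total at Population P: 112.33992 + 144.662112 + 256.08352 = 513.085552 kcal/m²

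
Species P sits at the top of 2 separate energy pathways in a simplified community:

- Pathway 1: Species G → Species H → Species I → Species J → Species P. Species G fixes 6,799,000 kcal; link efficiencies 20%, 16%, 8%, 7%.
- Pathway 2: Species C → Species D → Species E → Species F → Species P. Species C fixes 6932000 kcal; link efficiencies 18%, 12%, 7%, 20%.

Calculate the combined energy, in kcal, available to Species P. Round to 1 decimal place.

Pathway 1: 6799000 × 0.2 × 0.16 × 0.08 × 0.07 = 1218.3808 kcal
Pathway 2: 6932000 × 0.18 × 0.12 × 0.07 × 0.2 = 2096.2368 kcal
Total at Species P: 1218.3808 + 2096.2368 = 3314.6176 kcal

3314.6 kcal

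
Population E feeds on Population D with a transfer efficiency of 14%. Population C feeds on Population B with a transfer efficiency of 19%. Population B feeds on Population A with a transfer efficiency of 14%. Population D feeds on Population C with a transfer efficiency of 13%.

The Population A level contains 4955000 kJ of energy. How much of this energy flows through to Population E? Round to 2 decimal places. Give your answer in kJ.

Population B: 4955000 × 0.14 = 693700 kJ
Population C: 693700 × 0.19 = 131803 kJ
Population D: 131803 × 0.13 = 17134.39 kJ
Population E: 17134.39 × 0.14 = 2398.8146 kJ

2398.81 kJ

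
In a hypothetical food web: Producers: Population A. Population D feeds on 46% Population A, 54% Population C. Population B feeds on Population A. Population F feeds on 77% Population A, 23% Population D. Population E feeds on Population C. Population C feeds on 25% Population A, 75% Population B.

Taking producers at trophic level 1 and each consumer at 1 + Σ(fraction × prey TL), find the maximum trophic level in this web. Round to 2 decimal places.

3.75

Population B: 1 + 1 = 2
Population C: 1 + (0.25×1 + 0.75×2) = 2.75
Population D: 1 + (0.46×1 + 0.54×2.75) = 2.945
Population E: 1 + 2.75 = 3.75
Population F: 1 + (0.77×1 + 0.23×2.945) = 2.44735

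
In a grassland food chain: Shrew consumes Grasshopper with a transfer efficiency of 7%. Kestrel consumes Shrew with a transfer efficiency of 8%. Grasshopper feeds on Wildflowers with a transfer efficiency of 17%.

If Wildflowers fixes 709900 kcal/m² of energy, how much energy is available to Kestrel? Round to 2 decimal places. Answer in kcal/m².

Grasshopper: 709900 × 0.17 = 120683 kcal/m²
Shrew: 120683 × 0.07 = 8447.81 kcal/m²
Kestrel: 8447.81 × 0.08 = 675.8248 kcal/m²

675.82 kcal/m²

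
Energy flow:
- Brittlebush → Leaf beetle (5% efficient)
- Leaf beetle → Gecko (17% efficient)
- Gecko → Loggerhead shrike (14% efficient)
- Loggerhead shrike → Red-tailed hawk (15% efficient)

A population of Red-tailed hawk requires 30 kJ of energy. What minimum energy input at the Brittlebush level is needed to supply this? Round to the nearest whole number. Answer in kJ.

168067 kJ

Cumulative transfer efficiency: 0.05 × 0.17 × 0.14 × 0.15 = 0.0001785
Brittlebush energy = 30 / 0.0001785 = 168067 kJ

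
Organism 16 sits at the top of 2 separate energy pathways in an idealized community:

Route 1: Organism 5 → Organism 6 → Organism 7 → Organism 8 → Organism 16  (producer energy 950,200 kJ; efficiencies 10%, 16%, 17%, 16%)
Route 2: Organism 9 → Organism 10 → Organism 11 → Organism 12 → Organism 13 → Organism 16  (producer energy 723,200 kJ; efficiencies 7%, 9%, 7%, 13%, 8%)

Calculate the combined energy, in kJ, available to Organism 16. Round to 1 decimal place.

Route 1: 950200 × 0.1 × 0.16 × 0.17 × 0.16 = 413.52704 kJ
Route 2: 723200 × 0.07 × 0.09 × 0.07 × 0.13 × 0.08 = 3.31688448 kJ
Total at Organism 16: 413.52704 + 3.31688448 = 416.84392448 kJ

416.8 kJ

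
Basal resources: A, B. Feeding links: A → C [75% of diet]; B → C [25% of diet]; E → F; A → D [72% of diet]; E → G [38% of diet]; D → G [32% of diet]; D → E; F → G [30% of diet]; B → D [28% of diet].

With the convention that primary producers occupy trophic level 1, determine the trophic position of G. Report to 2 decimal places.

3.98

C: 1 + (0.25×1 + 0.75×1) = 2
D: 1 + (0.28×1 + 0.72×1) = 2
E: 1 + 2 = 3
F: 1 + 3 = 4
G: 1 + (0.38×3 + 0.32×2 + 0.3×4) = 3.98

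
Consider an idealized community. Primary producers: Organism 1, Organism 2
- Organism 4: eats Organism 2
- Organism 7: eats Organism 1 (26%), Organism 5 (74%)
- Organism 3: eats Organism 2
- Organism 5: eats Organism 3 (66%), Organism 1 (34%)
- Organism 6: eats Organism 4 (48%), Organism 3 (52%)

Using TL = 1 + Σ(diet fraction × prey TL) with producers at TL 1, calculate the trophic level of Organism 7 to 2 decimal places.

3.23

Organism 3: 1 + 1 = 2
Organism 4: 1 + 1 = 2
Organism 5: 1 + (0.66×2 + 0.34×1) = 2.66
Organism 6: 1 + (0.48×2 + 0.52×2) = 3
Organism 7: 1 + (0.26×1 + 0.74×2.66) = 3.2284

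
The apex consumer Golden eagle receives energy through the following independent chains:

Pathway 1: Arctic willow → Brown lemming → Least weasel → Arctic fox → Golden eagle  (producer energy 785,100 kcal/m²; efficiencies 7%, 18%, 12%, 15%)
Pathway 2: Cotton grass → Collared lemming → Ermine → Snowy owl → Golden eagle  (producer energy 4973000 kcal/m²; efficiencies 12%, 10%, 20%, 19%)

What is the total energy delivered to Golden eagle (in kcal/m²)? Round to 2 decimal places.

Pathway 1: 785100 × 0.07 × 0.18 × 0.12 × 0.15 = 178.06068 kcal/m²
Pathway 2: 4973000 × 0.12 × 0.1 × 0.2 × 0.19 = 2267.688 kcal/m²
Total at Golden eagle: 178.06068 + 2267.688 = 2445.74868 kcal/m²

2445.75 kcal/m²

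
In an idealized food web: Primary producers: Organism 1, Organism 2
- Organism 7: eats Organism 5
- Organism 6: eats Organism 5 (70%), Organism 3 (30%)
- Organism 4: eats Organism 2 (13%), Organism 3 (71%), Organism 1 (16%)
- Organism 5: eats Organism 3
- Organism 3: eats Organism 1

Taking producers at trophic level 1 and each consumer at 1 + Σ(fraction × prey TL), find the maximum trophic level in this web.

Organism 3: 1 + 1 = 2
Organism 4: 1 + (0.13×1 + 0.71×2 + 0.16×1) = 2.71
Organism 5: 1 + 2 = 3
Organism 6: 1 + (0.7×3 + 0.3×2) = 3.7
Organism 7: 1 + 3 = 4

4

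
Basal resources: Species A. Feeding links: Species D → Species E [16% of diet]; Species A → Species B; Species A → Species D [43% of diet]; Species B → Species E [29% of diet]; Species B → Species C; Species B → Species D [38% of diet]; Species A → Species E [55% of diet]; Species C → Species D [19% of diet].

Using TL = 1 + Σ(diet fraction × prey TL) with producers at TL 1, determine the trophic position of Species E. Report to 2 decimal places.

Species B: 1 + 1 = 2
Species C: 1 + 2 = 3
Species D: 1 + (0.43×1 + 0.38×2 + 0.19×3) = 2.76
Species E: 1 + (0.29×2 + 0.16×2.76 + 0.55×1) = 2.5716

2.57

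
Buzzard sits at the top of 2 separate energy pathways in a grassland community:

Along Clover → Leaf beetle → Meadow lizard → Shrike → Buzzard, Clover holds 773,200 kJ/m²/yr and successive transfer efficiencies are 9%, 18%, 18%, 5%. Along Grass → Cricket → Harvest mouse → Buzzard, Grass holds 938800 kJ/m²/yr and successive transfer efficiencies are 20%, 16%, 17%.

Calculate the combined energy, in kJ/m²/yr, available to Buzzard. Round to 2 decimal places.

Via Clover: 773200 × 0.09 × 0.18 × 0.18 × 0.05 = 112.73256 kJ/m²/yr
Via Grass: 938800 × 0.2 × 0.16 × 0.17 = 5107.072 kJ/m²/yr
Total at Buzzard: 112.73256 + 5107.072 = 5219.80456 kJ/m²/yr

5219.80 kJ/m²/yr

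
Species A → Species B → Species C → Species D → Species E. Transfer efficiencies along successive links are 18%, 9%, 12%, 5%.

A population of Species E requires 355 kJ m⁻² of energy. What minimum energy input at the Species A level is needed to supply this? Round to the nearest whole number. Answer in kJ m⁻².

Cumulative transfer efficiency: 0.18 × 0.09 × 0.12 × 0.05 = 0.0000972
Species A energy = 355 / 0.0000972 = 3652263 kJ m⁻²

3652263 kJ m⁻²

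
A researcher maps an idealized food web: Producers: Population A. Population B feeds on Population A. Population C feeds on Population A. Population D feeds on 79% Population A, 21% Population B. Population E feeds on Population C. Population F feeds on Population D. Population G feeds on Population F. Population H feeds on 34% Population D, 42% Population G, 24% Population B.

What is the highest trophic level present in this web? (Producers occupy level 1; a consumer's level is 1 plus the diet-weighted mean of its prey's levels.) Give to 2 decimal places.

Population B: 1 + 1 = 2
Population C: 1 + 1 = 2
Population D: 1 + (0.79×1 + 0.21×2) = 2.21
Population E: 1 + 2 = 3
Population F: 1 + 2.21 = 3.21
Population G: 1 + 3.21 = 4.21
Population H: 1 + (0.34×2.21 + 0.42×4.21 + 0.24×2) = 3.9996

4.21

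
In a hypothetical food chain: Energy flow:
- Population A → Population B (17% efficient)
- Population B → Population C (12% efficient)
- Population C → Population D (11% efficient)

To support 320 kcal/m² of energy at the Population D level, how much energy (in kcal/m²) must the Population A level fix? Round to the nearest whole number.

Cumulative transfer efficiency: 0.17 × 0.12 × 0.11 = 0.002244
Population A energy = 320 / 0.002244 = 142602 kcal/m²

142602 kcal/m²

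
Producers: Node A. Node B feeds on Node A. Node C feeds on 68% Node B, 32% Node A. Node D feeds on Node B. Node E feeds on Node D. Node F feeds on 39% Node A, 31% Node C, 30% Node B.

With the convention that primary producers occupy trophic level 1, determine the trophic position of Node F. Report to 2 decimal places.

Node B: 1 + 1 = 2
Node C: 1 + (0.68×2 + 0.32×1) = 2.68
Node D: 1 + 2 = 3
Node E: 1 + 3 = 4
Node F: 1 + (0.39×1 + 0.31×2.68 + 0.3×2) = 2.8208

2.82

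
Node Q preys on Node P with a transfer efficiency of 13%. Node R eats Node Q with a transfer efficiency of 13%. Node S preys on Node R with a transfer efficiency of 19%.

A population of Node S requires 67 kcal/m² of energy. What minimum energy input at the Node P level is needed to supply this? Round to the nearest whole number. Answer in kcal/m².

20866 kcal/m²

Cumulative transfer efficiency: 0.13 × 0.13 × 0.19 = 0.003211
Node P energy = 67 / 0.003211 = 20866 kcal/m²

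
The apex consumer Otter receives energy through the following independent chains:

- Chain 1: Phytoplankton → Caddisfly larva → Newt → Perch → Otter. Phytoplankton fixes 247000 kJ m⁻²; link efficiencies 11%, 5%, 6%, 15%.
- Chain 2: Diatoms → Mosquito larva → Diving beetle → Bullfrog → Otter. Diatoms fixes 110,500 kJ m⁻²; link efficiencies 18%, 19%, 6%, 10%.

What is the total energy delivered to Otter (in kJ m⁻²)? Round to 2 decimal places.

Chain 1: 247000 × 0.11 × 0.05 × 0.06 × 0.15 = 12.2265 kJ m⁻²
Chain 2: 110500 × 0.18 × 0.19 × 0.06 × 0.1 = 22.6746 kJ m⁻²
Total at Otter: 12.2265 + 22.6746 = 34.9011 kJ m⁻²

34.90 kJ m⁻²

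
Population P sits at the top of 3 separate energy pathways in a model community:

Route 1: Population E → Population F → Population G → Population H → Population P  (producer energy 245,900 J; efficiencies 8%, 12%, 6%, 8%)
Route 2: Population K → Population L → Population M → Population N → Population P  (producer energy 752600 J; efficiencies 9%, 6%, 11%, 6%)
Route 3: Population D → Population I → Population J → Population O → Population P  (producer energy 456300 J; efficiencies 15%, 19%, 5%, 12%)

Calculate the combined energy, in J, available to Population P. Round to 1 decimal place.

116.2 J

Route 1: 245900 × 0.08 × 0.12 × 0.06 × 0.08 = 11.331072 J
Route 2: 752600 × 0.09 × 0.06 × 0.11 × 0.06 = 26.822664 J
Route 3: 456300 × 0.15 × 0.19 × 0.05 × 0.12 = 78.0273 J
Total at Population P: 11.331072 + 26.822664 + 78.0273 = 116.181036 J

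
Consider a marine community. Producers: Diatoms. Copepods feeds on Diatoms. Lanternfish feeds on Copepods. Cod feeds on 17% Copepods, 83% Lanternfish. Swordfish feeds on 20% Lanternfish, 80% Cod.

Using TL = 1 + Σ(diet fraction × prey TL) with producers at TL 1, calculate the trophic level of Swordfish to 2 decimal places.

Copepods: 1 + 1 = 2
Lanternfish: 1 + 2 = 3
Cod: 1 + (0.17×2 + 0.83×3) = 3.83
Swordfish: 1 + (0.2×3 + 0.8×3.83) = 4.664

4.66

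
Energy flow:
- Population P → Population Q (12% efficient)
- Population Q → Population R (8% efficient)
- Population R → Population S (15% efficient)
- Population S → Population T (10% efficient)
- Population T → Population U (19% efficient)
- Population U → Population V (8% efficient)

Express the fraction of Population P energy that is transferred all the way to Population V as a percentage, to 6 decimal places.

0.000219%

Product of link efficiencies: 0.12 × 0.08 × 0.15 × 0.1 × 0.19 × 0.08 = 0.0000021888
As a percentage: 0.0000021888 × 100 = 0.000219%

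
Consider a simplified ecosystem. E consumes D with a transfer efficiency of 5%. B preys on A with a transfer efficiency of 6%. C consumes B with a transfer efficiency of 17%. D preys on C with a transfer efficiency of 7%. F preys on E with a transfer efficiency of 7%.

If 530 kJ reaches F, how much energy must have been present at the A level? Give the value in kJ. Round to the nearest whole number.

Cumulative transfer efficiency: 0.06 × 0.17 × 0.07 × 0.05 × 0.07 = 0.000002499
A energy = 530 / 0.000002499 = 212084834 kJ

212084834 kJ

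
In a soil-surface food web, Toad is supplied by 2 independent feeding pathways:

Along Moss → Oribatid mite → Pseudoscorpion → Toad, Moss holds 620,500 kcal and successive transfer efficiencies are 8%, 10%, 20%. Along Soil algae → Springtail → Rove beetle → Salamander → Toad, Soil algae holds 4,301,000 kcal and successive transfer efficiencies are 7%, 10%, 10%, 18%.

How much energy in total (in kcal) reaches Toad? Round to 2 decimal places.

Via Moss: 620500 × 0.08 × 0.1 × 0.2 = 992.8 kcal
Via Soil algae: 4301000 × 0.07 × 0.1 × 0.1 × 0.18 = 541.926 kcal
Total at Toad: 992.8 + 541.926 = 1534.726 kcal

1534.73 kcal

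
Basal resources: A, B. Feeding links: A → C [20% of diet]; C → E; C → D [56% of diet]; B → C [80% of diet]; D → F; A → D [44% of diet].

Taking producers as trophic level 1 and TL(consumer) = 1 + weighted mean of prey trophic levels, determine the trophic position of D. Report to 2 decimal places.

C: 1 + (0.8×1 + 0.2×1) = 2
D: 1 + (0.56×2 + 0.44×1) = 2.56
E: 1 + 2 = 3
F: 1 + 2.56 = 3.56

2.56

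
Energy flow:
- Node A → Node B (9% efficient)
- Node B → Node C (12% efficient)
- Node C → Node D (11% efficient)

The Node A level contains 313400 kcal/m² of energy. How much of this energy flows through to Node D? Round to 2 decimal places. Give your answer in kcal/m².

372.32 kcal/m²

Node B: 313400 × 0.09 = 28206 kcal/m²
Node C: 28206 × 0.12 = 3384.72 kcal/m²
Node D: 3384.72 × 0.11 = 372.3192 kcal/m²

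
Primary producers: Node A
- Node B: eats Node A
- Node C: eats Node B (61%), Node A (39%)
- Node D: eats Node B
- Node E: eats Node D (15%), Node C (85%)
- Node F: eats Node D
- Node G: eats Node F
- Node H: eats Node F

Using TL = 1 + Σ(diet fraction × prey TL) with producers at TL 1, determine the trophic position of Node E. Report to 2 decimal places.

3.67

Node B: 1 + 1 = 2
Node C: 1 + (0.61×2 + 0.39×1) = 2.61
Node D: 1 + 2 = 3
Node E: 1 + (0.15×3 + 0.85×2.61) = 3.6685
Node F: 1 + 3 = 4
Node G: 1 + 4 = 5
Node H: 1 + 4 = 5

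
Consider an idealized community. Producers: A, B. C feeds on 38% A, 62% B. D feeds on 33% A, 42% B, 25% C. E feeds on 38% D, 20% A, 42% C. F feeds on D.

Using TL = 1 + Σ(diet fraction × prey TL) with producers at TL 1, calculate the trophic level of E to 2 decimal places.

C: 1 + (0.38×1 + 0.62×1) = 2
D: 1 + (0.33×1 + 0.42×1 + 0.25×2) = 2.25
E: 1 + (0.38×2.25 + 0.2×1 + 0.42×2) = 2.895
F: 1 + 2.25 = 3.25

2.90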